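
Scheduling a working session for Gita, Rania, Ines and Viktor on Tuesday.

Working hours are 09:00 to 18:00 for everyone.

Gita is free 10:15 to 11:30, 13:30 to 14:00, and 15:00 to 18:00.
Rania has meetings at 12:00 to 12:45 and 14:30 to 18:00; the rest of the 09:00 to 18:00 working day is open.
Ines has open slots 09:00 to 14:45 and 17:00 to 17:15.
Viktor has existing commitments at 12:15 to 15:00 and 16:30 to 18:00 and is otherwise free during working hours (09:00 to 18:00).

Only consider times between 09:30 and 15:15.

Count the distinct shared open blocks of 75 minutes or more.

1

Rania free within 09:00–18:00: 09:00–12:00, 12:45–14:30.
Viktor free within 09:00–18:00: 09:00–12:15, 15:00–16:30.
Gita ∩ Rania: 10:15–11:30, 13:30–14:00.
Gita ∩ Rania ∩ Ines: 10:15–11:30, 13:30–14:00.
Gita ∩ Rania ∩ Ines ∩ Viktor: 10:15–11:30.
Restricted to 09:30–15:15: 10:15–11:30.
Windows ≥ 75 min: 10:15–11:30.
That's 1 window.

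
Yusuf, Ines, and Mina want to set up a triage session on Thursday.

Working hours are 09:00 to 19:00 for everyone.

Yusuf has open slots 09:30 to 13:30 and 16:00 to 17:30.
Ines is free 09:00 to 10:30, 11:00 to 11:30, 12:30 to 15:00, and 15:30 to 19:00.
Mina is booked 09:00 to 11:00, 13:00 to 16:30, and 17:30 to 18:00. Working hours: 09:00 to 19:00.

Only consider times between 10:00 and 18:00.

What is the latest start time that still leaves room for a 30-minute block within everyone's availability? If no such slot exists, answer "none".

Mina free within 09:00–19:00: 11:00–13:00, 16:30–17:30, 18:00–19:00.
Yusuf ∩ Ines: 09:30–10:30, 11:00–11:30, 12:30–13:30, 16:00–17:30.
Yusuf ∩ Ines ∩ Mina: 11:00–11:30, 12:30–13:00, 16:30–17:30.
Restricted to 10:00–18:00: 11:00–11:30, 12:30–13:00, 16:30–17:30.
Windows ≥ 30 min: 11:00–11:30, 12:30–13:00, 16:30–17:30.
Latest start in the last window 16:30–17:30 is 17:30 − 30 min = 17:00.

17:00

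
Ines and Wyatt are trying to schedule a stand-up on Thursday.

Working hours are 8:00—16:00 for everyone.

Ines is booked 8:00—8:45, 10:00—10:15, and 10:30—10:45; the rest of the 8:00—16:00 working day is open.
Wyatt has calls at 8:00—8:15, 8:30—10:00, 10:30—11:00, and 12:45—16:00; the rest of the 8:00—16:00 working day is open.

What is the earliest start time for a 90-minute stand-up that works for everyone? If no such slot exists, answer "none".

11:00

Ines free within 08:00–16:00: 08:45–10:00, 10:15–10:30, 10:45–16:00.
Wyatt free within 08:00–16:00: 08:15–08:30, 10:00–10:30, 11:00–12:45.
Ines ∩ Wyatt: 10:15–10:30, 11:00–12:45.
Windows ≥ 90 min: 11:00–12:45.
Earliest such window starts at 11:00.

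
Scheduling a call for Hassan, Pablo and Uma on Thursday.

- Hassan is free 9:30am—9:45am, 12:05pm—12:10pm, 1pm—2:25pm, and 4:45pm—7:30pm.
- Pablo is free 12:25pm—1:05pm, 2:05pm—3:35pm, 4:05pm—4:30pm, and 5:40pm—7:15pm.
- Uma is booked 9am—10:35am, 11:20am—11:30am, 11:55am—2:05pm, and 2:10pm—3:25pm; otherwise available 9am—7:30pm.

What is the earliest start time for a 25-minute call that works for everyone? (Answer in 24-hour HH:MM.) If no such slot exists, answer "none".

17:40

Uma free within 09:00–19:30: 10:35–11:20, 11:30–11:55, 14:05–14:10, 15:25–19:30.
Hassan ∩ Pablo: 13:00–13:05, 14:05–14:25, 17:40–19:15.
Hassan ∩ Pablo ∩ Uma: 14:05–14:10, 17:40–19:15.
Windows ≥ 25 min: 17:40–19:15.
Earliest such window starts at 17:40.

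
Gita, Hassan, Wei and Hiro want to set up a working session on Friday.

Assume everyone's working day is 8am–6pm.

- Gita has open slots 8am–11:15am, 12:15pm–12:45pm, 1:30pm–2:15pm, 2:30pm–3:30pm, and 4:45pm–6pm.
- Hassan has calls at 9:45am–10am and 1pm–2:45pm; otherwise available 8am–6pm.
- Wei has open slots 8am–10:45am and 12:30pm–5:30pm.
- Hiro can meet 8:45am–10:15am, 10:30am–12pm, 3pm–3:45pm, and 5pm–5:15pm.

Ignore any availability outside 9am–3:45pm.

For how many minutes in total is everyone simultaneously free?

Hassan free within 08:00–18:00: 08:00–09:45, 10:00–13:00, 14:45–18:00.
Gita ∩ Hassan: 08:00–09:45, 10:00–11:15, 12:15–12:45, 14:45–15:30, 16:45–18:00.
Gita ∩ Hassan ∩ Wei: 08:00–09:45, 10:00–10:45, 12:30–12:45, 14:45–15:30, 16:45–17:30.
Gita ∩ Hassan ∩ Wei ∩ Hiro: 08:45–09:45, 10:00–10:15, 10:30–10:45, 15:00–15:30, 17:00–17:15.
Restricted to 09:00–15:45: 09:00–09:45, 10:00–10:15, 10:30–10:45, 15:00–15:30.
Total common minutes: 45 + 15 + 15 + 30 = 105.

105 minutes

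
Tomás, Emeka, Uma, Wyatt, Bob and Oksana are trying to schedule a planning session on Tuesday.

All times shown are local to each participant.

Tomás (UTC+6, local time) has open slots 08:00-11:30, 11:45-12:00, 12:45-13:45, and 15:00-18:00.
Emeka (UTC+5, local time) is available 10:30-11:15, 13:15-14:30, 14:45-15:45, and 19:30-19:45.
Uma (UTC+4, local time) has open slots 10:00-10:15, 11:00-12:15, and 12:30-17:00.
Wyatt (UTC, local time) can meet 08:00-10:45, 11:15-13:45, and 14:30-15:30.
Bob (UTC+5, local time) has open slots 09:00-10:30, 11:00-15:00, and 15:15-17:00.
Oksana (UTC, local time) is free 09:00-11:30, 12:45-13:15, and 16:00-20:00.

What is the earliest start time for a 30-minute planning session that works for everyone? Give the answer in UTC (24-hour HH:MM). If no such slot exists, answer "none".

Tomás → UTC: 02:00–05:30, 05:45–06:00, 06:45–07:45, 09:00–12:00.
Emeka → UTC: 05:30–06:15, 08:15–09:30, 09:45–10:45, 14:30–14:45.
Uma → UTC: 06:00–06:15, 07:00–08:15, 08:30–13:00.
Wyatt → UTC: 08:00–10:45, 11:15–13:45, 14:30–15:30.
Bob → UTC: 04:00–05:30, 06:00–10:00, 10:15–12:00.
Oksana → UTC: 09:00–11:30, 12:45–13:15, 16:00–20:00.
Tomás ∩ Emeka: 05:45–06:00, 09:00–09:30, 09:45–10:45.
Tomás ∩ Emeka ∩ Uma: 09:00–09:30, 09:45–10:45.
Tomás ∩ Emeka ∩ Uma ∩ Wyatt: 09:00–09:30, 09:45–10:45.
Tomás ∩ Emeka ∩ Uma ∩ Wyatt ∩ Bob: 09:00–09:30, 09:45–10:00, 10:15–10:45.
Tomás ∩ Emeka ∩ Uma ∩ Wyatt ∩ Bob ∩ Oksana: 09:00–09:30, 09:45–10:00, 10:15–10:45.
Windows ≥ 30 min: 09:00–09:30, 10:15–10:45.
Earliest such window starts at 09:00.

09:00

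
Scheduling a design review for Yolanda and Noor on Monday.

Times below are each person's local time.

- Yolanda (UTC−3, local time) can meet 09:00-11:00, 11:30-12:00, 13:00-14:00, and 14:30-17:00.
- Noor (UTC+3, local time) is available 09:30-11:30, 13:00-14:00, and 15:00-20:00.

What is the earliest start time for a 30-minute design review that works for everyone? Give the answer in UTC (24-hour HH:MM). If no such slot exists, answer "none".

12:00

Yolanda → UTC: 12:00–14:00, 14:30–15:00, 16:00–17:00, 17:30–20:00.
Noor → UTC: 06:30–08:30, 10:00–11:00, 12:00–17:00.
Yolanda ∩ Noor: 12:00–14:00, 14:30–15:00, 16:00–17:00.
Windows ≥ 30 min: 12:00–14:00, 14:30–15:00, 16:00–17:00.
Earliest such window starts at 12:00.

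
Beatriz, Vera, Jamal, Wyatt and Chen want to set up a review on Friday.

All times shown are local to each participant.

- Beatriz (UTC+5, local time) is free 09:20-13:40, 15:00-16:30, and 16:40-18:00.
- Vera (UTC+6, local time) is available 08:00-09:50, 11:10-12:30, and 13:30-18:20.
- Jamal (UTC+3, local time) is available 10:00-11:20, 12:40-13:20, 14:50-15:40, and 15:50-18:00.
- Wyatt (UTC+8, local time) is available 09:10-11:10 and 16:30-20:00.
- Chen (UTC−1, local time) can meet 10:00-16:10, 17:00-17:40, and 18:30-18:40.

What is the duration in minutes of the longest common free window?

Beatriz → UTC: 04:20–08:40, 10:00–11:30, 11:40–13:00.
Vera → UTC: 02:00–03:50, 05:10–06:30, 07:30–12:20.
Jamal → UTC: 07:00–08:20, 09:40–10:20, 11:50–12:40, 12:50–15:00.
Wyatt → UTC: 01:10–03:10, 08:30–12:00.
Chen → UTC: 11:00–17:10, 18:00–18:40, 19:30–19:40.
Beatriz ∩ Vera: 05:10–06:30, 07:30–08:40, 10:00–11:30, 11:40–12:20.
Beatriz ∩ Vera ∩ Jamal: 07:30–08:20, 10:00–10:20, 11:50–12:20.
Beatriz ∩ Vera ∩ Jamal ∩ Wyatt: 10:00–10:20, 11:50–12:00.
Beatriz ∩ Vera ∩ Jamal ∩ Wyatt ∩ Chen: 11:50–12:00.
Single common window of 10 minutes.

10 minutes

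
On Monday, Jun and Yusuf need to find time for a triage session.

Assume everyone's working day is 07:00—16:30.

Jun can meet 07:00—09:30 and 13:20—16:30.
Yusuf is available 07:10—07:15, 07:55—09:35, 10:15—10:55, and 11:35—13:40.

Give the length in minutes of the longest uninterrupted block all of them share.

95 minutes

Jun ∩ Yusuf: 07:10–07:15, 07:55–09:30, 13:20–13:40.
Common window lengths: 5, 95, 20 min; longest is 95.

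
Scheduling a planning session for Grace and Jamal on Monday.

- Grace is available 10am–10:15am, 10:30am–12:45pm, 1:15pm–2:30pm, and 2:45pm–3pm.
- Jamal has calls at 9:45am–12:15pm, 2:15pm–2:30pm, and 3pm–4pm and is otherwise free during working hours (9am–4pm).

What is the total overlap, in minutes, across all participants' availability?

105 minutes

Jamal free within 09:00–16:00: 09:00–09:45, 12:15–14:15, 14:30–15:00.
Grace ∩ Jamal: 12:15–12:45, 13:15–14:15, 14:45–15:00.
Total common minutes: 30 + 60 + 15 = 105.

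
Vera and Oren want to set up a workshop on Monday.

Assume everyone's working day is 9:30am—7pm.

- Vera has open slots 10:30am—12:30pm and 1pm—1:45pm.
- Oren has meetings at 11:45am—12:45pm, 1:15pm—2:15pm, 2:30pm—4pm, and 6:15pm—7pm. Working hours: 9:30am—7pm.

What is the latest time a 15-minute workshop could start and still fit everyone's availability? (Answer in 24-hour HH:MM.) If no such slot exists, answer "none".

Oren free within 09:30–19:00: 09:30–11:45, 12:45–13:15, 14:15–14:30, 16:00–18:15.
Vera ∩ Oren: 10:30–11:45, 13:00–13:15.
Windows ≥ 15 min: 10:30–11:45, 13:00–13:15.
Latest start in the last window 13:00–13:15 is 13:15 − 15 min = 13:00.

13:00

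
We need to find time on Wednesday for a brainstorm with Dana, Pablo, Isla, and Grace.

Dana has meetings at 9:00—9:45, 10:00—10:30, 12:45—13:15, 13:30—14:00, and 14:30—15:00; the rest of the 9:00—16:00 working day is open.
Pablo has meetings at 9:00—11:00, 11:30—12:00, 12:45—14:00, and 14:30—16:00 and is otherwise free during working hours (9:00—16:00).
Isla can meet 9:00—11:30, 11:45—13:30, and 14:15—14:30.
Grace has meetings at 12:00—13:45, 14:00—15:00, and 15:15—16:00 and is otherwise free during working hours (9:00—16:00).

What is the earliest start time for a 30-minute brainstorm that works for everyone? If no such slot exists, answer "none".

11:00

Dana free within 09:00–16:00: 09:45–10:00, 10:30–12:45, 13:15–13:30, 14:00–14:30, 15:00–16:00.
Pablo free within 09:00–16:00: 11:00–11:30, 12:00–12:45, 14:00–14:30.
Grace free within 09:00–16:00: 09:00–12:00, 13:45–14:00, 15:00–15:15.
Dana ∩ Pablo: 11:00–11:30, 12:00–12:45, 14:00–14:30.
Dana ∩ Pablo ∩ Isla: 11:00–11:30, 12:00–12:45, 14:15–14:30.
Dana ∩ Pablo ∩ Isla ∩ Grace: 11:00–11:30.
Windows ≥ 30 min: 11:00–11:30.
Earliest such window starts at 11:00.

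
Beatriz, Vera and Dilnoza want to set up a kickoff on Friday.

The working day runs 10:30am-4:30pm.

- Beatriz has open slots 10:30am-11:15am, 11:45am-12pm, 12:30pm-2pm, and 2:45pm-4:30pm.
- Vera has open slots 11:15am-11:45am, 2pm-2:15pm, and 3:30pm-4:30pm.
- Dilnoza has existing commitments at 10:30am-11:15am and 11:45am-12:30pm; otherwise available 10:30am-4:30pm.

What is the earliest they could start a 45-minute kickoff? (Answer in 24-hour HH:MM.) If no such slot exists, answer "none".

Dilnoza free within 10:30–16:30: 11:15–11:45, 12:30–16:30.
Beatriz ∩ Vera: 15:30–16:30.
Beatriz ∩ Vera ∩ Dilnoza: 15:30–16:30.
Windows ≥ 45 min: 15:30–16:30.
Earliest such window starts at 15:30.

15:30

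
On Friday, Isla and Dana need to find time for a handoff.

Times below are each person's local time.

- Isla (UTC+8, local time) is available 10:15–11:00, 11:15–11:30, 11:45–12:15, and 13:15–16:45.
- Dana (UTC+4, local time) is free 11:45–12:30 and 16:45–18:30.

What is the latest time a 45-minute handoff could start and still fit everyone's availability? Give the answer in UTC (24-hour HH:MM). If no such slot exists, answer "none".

07:45

Isla → UTC: 02:15–03:00, 03:15–03:30, 03:45–04:15, 05:15–08:45.
Dana → UTC: 07:45–08:30, 12:45–14:30.
Isla ∩ Dana: 07:45–08:30.
Windows ≥ 45 min: 07:45–08:30.
Latest start in the last window 07:45–08:30 is 08:30 − 45 min = 07:45.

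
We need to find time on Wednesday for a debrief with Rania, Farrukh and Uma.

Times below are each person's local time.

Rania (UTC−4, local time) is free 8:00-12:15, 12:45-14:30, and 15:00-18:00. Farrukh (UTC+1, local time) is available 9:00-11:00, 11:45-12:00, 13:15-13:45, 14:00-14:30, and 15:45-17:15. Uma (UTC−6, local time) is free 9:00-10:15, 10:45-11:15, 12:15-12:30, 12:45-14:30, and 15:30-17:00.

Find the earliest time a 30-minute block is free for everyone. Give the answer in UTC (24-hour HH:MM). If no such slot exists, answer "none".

15:00

Rania → UTC: 12:00–16:15, 16:45–18:30, 19:00–22:00.
Farrukh → UTC: 08:00–10:00, 10:45–11:00, 12:15–12:45, 13:00–13:30, 14:45–16:15.
Uma → UTC: 15:00–16:15, 16:45–17:15, 18:15–18:30, 18:45–20:30, 21:30–23:00.
Rania ∩ Farrukh: 12:15–12:45, 13:00–13:30, 14:45–16:15.
Rania ∩ Farrukh ∩ Uma: 15:00–16:15.
Windows ≥ 30 min: 15:00–16:15.
Earliest such window starts at 15:00.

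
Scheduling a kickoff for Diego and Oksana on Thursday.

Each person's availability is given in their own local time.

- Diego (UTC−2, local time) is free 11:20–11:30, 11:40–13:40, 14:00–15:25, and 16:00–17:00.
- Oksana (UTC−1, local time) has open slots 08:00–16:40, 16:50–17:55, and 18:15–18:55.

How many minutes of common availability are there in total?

Diego → UTC: 13:20–13:30, 13:40–15:40, 16:00–17:25, 18:00–19:00.
Oksana → UTC: 09:00–17:40, 17:50–18:55, 19:15–19:55.
Diego ∩ Oksana: 13:20–13:30, 13:40–15:40, 16:00–17:25, 18:00–18:55.
Total common minutes: 10 + 120 + 85 + 55 = 270.

270 minutes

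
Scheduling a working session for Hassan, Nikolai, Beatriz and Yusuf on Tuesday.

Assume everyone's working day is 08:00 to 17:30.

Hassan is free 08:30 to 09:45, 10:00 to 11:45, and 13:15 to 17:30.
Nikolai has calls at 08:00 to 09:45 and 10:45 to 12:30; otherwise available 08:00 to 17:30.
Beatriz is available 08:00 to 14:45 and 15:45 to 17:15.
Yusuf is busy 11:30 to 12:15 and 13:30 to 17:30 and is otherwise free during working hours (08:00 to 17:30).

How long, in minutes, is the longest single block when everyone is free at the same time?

45 minutes

Nikolai free within 08:00–17:30: 09:45–10:45, 12:30–17:30.
Yusuf free within 08:00–17:30: 08:00–11:30, 12:15–13:30.
Hassan ∩ Nikolai: 10:00–10:45, 13:15–17:30.
Hassan ∩ Nikolai ∩ Beatriz: 10:00–10:45, 13:15–14:45, 15:45–17:15.
Hassan ∩ Nikolai ∩ Beatriz ∩ Yusuf: 10:00–10:45, 13:15–13:30.
Common window lengths: 45, 15 min; longest is 45.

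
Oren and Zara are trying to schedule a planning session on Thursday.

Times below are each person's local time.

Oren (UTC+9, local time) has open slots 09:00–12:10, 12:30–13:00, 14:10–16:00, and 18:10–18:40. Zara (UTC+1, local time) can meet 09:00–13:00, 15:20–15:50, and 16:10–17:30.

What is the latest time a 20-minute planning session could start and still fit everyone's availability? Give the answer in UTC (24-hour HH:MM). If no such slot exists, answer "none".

09:20

Oren → UTC: 00:00–03:10, 03:30–04:00, 05:10–07:00, 09:10–09:40.
Zara → UTC: 08:00–12:00, 14:20–14:50, 15:10–16:30.
Oren ∩ Zara: 09:10–09:40.
Windows ≥ 20 min: 09:10–09:40.
Latest start in the last window 09:10–09:40 is 09:40 − 20 min = 09:20.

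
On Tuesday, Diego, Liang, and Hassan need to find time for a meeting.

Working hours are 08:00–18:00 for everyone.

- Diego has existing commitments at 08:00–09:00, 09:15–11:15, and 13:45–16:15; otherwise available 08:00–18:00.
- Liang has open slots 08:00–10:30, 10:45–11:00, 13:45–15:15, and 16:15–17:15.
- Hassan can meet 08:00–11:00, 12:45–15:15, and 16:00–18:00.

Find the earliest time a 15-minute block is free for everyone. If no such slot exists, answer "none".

Diego free within 08:00–18:00: 09:00–09:15, 11:15–13:45, 16:15–18:00.
Diego ∩ Liang: 09:00–09:15, 16:15–17:15.
Diego ∩ Liang ∩ Hassan: 09:00–09:15, 16:15–17:15.
Windows ≥ 15 min: 09:00–09:15, 16:15–17:15.
Earliest such window starts at 09:00.

09:00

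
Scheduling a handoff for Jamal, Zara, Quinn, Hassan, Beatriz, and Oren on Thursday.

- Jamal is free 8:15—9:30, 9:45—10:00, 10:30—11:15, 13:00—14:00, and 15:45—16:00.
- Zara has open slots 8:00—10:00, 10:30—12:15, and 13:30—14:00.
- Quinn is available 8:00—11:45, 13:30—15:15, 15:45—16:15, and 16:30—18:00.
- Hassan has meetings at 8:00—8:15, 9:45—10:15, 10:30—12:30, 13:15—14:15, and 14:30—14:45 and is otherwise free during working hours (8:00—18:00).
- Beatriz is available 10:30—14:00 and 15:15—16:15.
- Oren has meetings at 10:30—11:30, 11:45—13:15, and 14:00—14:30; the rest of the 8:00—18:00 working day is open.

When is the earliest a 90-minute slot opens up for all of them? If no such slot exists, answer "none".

Hassan free within 08:00–18:00: 08:15–09:45, 10:15–10:30, 12:30–13:15, 14:15–14:30, 14:45–18:00.
Oren free within 08:00–18:00: 08:00–10:30, 11:30–11:45, 13:15–14:00, 14:30–18:00.
Jamal ∩ Zara: 08:15–09:30, 09:45–10:00, 10:30–11:15, 13:30–14:00.
Jamal ∩ Zara ∩ Quinn: 08:15–09:30, 09:45–10:00, 10:30–11:15, 13:30–14:00.
Jamal ∩ Zara ∩ Quinn ∩ Hassan: 08:15–09:30.
Jamal ∩ Zara ∩ Quinn ∩ Hassan ∩ Beatriz: (none).
Jamal ∩ Zara ∩ Quinn ∩ Hassan ∩ Beatriz ∩ Oren: (none).
Windows ≥ 90 min: (none).

none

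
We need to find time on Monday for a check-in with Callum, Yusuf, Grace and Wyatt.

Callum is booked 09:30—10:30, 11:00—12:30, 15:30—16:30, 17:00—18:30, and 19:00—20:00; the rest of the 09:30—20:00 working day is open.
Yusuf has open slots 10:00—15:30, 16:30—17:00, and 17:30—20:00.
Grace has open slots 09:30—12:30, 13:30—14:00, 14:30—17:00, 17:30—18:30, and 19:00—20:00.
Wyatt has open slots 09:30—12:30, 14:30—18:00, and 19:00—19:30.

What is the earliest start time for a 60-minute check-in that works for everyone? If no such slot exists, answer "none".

Callum free within 09:30–20:00: 10:30–11:00, 12:30–15:30, 16:30–17:00, 18:30–19:00.
Callum ∩ Yusuf: 10:30–11:00, 12:30–15:30, 16:30–17:00, 18:30–19:00.
Callum ∩ Yusuf ∩ Grace: 10:30–11:00, 13:30–14:00, 14:30–15:30, 16:30–17:00.
Callum ∩ Yusuf ∩ Grace ∩ Wyatt: 10:30–11:00, 14:30–15:30, 16:30–17:00.
Windows ≥ 60 min: 14:30–15:30.
Earliest such window starts at 14:30.

14:30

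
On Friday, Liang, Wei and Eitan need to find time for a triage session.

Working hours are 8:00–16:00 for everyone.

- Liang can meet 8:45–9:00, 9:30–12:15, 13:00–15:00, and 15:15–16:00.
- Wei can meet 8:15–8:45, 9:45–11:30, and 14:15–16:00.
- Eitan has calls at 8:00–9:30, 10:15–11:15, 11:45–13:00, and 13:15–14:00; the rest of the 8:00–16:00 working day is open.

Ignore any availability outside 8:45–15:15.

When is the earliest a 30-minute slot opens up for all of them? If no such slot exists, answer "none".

Eitan free within 08:00–16:00: 09:30–10:15, 11:15–11:45, 13:00–13:15, 14:00–16:00.
Liang ∩ Wei: 09:45–11:30, 14:15–15:00, 15:15–16:00.
Liang ∩ Wei ∩ Eitan: 09:45–10:15, 11:15–11:30, 14:15–15:00, 15:15–16:00.
Restricted to 08:45–15:15: 09:45–10:15, 11:15–11:30, 14:15–15:00.
Windows ≥ 30 min: 09:45–10:15, 14:15–15:00.
Earliest such window starts at 09:45.

09:45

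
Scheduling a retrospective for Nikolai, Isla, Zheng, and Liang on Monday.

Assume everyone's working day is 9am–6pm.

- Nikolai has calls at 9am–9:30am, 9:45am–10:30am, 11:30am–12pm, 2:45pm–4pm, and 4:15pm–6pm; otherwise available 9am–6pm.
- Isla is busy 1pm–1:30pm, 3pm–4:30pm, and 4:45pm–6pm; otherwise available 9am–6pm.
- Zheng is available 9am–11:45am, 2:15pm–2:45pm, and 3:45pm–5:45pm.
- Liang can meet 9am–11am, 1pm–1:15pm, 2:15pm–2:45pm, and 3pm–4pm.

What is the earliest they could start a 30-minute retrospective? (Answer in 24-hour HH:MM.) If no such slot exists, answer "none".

10:30

Nikolai free within 09:00–18:00: 09:30–09:45, 10:30–11:30, 12:00–14:45, 16:00–16:15.
Isla free within 09:00–18:00: 09:00–13:00, 13:30–15:00, 16:30–16:45.
Nikolai ∩ Isla: 09:30–09:45, 10:30–11:30, 12:00–13:00, 13:30–14:45.
Nikolai ∩ Isla ∩ Zheng: 09:30–09:45, 10:30–11:30, 14:15–14:45.
Nikolai ∩ Isla ∩ Zheng ∩ Liang: 09:30–09:45, 10:30–11:00, 14:15–14:45.
Windows ≥ 30 min: 10:30–11:00, 14:15–14:45.
Earliest such window starts at 10:30.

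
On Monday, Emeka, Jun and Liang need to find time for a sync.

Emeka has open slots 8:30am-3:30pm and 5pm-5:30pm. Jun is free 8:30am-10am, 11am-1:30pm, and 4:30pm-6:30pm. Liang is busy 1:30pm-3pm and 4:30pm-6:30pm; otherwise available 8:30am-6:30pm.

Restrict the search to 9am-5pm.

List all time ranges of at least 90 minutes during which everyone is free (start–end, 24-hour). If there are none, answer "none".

Liang free within 08:30–18:30: 08:30–13:30, 15:00–16:30.
Emeka ∩ Jun: 08:30–10:00, 11:00–13:30, 17:00–17:30.
Emeka ∩ Jun ∩ Liang: 08:30–10:00, 11:00–13:30.
Restricted to 09:00–17:00: 09:00–10:00, 11:00–13:30.
Windows ≥ 90 min: 11:00–13:30.

11:00–13:30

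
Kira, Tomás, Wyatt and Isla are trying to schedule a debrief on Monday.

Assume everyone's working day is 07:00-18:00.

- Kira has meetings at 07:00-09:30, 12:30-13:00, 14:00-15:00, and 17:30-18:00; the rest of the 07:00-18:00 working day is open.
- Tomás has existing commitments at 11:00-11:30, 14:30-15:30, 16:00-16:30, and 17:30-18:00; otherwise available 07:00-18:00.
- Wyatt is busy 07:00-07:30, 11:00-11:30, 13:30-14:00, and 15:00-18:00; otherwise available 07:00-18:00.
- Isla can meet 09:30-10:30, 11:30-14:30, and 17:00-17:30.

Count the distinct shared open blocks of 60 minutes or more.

2

Kira free within 07:00–18:00: 09:30–12:30, 13:00–14:00, 15:00–17:30.
Tomás free within 07:00–18:00: 07:00–11:00, 11:30–14:30, 15:30–16:00, 16:30–17:30.
Wyatt free within 07:00–18:00: 07:30–11:00, 11:30–13:30, 14:00–15:00.
Kira ∩ Tomás: 09:30–11:00, 11:30–12:30, 13:00–14:00, 15:30–16:00, 16:30–17:30.
Kira ∩ Tomás ∩ Wyatt: 09:30–11:00, 11:30–12:30, 13:00–13:30.
Kira ∩ Tomás ∩ Wyatt ∩ Isla: 09:30–10:30, 11:30–12:30, 13:00–13:30.
Windows ≥ 60 min: 09:30–10:30, 11:30–12:30.
That's 2 windows.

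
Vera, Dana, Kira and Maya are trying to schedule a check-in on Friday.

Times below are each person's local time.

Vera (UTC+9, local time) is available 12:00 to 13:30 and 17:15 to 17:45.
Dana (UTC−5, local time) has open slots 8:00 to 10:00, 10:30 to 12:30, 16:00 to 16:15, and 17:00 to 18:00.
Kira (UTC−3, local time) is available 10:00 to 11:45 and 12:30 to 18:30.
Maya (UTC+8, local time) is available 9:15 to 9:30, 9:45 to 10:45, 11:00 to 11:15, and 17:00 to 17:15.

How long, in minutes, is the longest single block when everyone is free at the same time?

Vera → UTC: 03:00–04:30, 08:15–08:45.
Dana → UTC: 13:00–15:00, 15:30–17:30, 21:00–21:15, 22:00–23:00.
Kira → UTC: 13:00–14:45, 15:30–21:30.
Maya → UTC: 01:15–01:30, 01:45–02:45, 03:00–03:15, 09:00–09:15.
Vera ∩ Dana: (none).
Vera ∩ Dana ∩ Kira: (none).
Vera ∩ Dana ∩ Kira ∩ Maya: (none).
No common window.

0 minutes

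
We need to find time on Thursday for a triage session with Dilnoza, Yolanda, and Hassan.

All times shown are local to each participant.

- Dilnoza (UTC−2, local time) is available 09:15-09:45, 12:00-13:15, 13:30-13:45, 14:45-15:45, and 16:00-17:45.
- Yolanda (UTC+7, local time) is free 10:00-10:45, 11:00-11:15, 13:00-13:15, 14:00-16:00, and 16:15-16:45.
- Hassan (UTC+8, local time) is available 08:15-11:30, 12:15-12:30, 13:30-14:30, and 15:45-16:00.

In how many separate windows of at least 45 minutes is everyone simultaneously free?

0

Dilnoza → UTC: 11:15–11:45, 14:00–15:15, 15:30–15:45, 16:45–17:45, 18:00–19:45.
Yolanda → UTC: 03:00–03:45, 04:00–04:15, 06:00–06:15, 07:00–09:00, 09:15–09:45.
Hassan → UTC: 00:15–03:30, 04:15–04:30, 05:30–06:30, 07:45–08:00.
Dilnoza ∩ Yolanda: (none).
Dilnoza ∩ Yolanda ∩ Hassan: (none).
Windows ≥ 45 min: (none).
That's 0 windows.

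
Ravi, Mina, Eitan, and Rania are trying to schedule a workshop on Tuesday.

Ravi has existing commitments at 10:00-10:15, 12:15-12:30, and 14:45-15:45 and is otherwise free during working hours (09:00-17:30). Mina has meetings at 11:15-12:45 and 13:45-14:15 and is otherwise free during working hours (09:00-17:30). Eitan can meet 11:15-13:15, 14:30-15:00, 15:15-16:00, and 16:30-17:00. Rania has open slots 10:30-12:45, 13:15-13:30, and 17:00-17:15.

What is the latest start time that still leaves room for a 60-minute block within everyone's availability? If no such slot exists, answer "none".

Ravi free within 09:00–17:30: 09:00–10:00, 10:15–12:15, 12:30–14:45, 15:45–17:30.
Mina free within 09:00–17:30: 09:00–11:15, 12:45–13:45, 14:15–17:30.
Ravi ∩ Mina: 09:00–10:00, 10:15–11:15, 12:45–13:45, 14:15–14:45, 15:45–17:30.
Ravi ∩ Mina ∩ Eitan: 12:45–13:15, 14:30–14:45, 15:45–16:00, 16:30–17:00.
Ravi ∩ Mina ∩ Eitan ∩ Rania: (none).
Windows ≥ 60 min: (none).

none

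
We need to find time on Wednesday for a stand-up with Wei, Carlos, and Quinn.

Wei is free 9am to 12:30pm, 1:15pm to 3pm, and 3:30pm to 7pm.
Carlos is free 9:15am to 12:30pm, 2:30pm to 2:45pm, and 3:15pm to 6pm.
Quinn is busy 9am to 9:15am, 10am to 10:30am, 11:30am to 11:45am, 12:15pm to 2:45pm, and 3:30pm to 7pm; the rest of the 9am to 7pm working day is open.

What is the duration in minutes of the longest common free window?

Quinn free within 09:00–19:00: 09:15–10:00, 10:30–11:30, 11:45–12:15, 14:45–15:30.
Wei ∩ Carlos: 09:15–12:30, 14:30–14:45, 15:30–18:00.
Wei ∩ Carlos ∩ Quinn: 09:15–10:00, 10:30–11:30, 11:45–12:15.
Common window lengths: 45, 60, 30 min; longest is 60.

60 minutes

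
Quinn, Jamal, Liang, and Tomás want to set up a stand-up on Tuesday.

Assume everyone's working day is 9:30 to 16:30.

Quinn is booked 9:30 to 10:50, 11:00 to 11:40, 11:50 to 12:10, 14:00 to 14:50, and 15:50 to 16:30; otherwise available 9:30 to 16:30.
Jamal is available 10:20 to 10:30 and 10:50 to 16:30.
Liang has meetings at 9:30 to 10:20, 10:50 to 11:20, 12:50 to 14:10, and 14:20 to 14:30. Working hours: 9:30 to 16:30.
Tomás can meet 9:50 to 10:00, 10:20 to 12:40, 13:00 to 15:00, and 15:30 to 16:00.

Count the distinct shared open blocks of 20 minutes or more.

2

Quinn free within 09:30–16:30: 10:50–11:00, 11:40–11:50, 12:10–14:00, 14:50–15:50.
Liang free within 09:30–16:30: 10:20–10:50, 11:20–12:50, 14:10–14:20, 14:30–16:30.
Quinn ∩ Jamal: 10:50–11:00, 11:40–11:50, 12:10–14:00, 14:50–15:50.
Quinn ∩ Jamal ∩ Liang: 11:40–11:50, 12:10–12:50, 14:50–15:50.
Quinn ∩ Jamal ∩ Liang ∩ Tomás: 11:40–11:50, 12:10–12:40, 14:50–15:00, 15:30–15:50.
Windows ≥ 20 min: 12:10–12:40, 15:30–15:50.
That's 2 windows.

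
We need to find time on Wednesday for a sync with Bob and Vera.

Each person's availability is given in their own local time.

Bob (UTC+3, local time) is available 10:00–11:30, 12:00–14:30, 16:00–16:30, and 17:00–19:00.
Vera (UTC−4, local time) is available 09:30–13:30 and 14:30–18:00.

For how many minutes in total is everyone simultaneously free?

Bob → UTC: 07:00–08:30, 09:00–11:30, 13:00–13:30, 14:00–16:00.
Vera → UTC: 13:30–17:30, 18:30–22:00.
Bob ∩ Vera: 14:00–16:00.
Total common minutes: 120.

120 minutes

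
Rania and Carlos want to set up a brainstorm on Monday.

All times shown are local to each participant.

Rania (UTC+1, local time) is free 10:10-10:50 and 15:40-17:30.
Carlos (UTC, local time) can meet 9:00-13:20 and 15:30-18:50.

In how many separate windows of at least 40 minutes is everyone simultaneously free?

2

Rania → UTC: 09:10–09:50, 14:40–16:30.
Carlos → UTC: 09:00–13:20, 15:30–18:50.
Rania ∩ Carlos: 09:10–09:50, 15:30–16:30.
Windows ≥ 40 min: 09:10–09:50, 15:30–16:30.
That's 2 windows.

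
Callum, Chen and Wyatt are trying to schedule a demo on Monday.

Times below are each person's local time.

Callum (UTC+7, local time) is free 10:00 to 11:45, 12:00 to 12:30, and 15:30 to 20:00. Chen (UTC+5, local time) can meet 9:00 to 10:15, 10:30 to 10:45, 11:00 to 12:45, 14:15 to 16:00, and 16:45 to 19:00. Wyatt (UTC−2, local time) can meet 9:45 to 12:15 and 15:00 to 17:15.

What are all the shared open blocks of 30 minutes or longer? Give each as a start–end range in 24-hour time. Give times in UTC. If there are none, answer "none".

11:45–13:00

Callum → UTC: 03:00–04:45, 05:00–05:30, 08:30–13:00.
Chen → UTC: 04:00–05:15, 05:30–05:45, 06:00–07:45, 09:15–11:00, 11:45–14:00.
Wyatt → UTC: 11:45–14:15, 17:00–19:15.
Callum ∩ Chen: 04:00–04:45, 05:00–05:15, 09:15–11:00, 11:45–13:00.
Callum ∩ Chen ∩ Wyatt: 11:45–13:00.
Windows ≥ 30 min: 11:45–13:00.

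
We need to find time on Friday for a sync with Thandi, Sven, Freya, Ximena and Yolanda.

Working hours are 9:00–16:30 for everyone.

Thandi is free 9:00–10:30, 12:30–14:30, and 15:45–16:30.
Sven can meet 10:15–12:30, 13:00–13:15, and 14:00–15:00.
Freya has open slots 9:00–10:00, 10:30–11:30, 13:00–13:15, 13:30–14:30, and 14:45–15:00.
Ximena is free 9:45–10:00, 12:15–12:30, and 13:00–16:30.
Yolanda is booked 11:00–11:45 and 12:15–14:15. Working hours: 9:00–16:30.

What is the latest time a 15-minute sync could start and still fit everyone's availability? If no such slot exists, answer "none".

14:15

Yolanda free within 09:00–16:30: 09:00–11:00, 11:45–12:15, 14:15–16:30.
Thandi ∩ Sven: 10:15–10:30, 13:00–13:15, 14:00–14:30.
Thandi ∩ Sven ∩ Freya: 13:00–13:15, 14:00–14:30.
Thandi ∩ Sven ∩ Freya ∩ Ximena: 13:00–13:15, 14:00–14:30.
Thandi ∩ Sven ∩ Freya ∩ Ximena ∩ Yolanda: 14:15–14:30.
Windows ≥ 15 min: 14:15–14:30.
Latest start in the last window 14:15–14:30 is 14:30 − 15 min = 14:15.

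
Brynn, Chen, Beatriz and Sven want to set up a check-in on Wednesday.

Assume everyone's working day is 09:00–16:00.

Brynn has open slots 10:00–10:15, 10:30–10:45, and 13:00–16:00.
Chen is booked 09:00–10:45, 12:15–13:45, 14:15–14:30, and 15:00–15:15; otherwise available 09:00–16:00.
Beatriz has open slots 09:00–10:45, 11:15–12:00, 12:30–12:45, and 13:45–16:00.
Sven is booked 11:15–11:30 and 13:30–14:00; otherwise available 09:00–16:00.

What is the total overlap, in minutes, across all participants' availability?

Chen free within 09:00–16:00: 10:45–12:15, 13:45–14:15, 14:30–15:00, 15:15–16:00.
Sven free within 09:00–16:00: 09:00–11:15, 11:30–13:30, 14:00–16:00.
Brynn ∩ Chen: 13:45–14:15, 14:30–15:00, 15:15–16:00.
Brynn ∩ Chen ∩ Beatriz: 13:45–14:15, 14:30–15:00, 15:15–16:00.
Brynn ∩ Chen ∩ Beatriz ∩ Sven: 14:00–14:15, 14:30–15:00, 15:15–16:00.
Total common minutes: 15 + 30 + 45 = 90.

90 minutes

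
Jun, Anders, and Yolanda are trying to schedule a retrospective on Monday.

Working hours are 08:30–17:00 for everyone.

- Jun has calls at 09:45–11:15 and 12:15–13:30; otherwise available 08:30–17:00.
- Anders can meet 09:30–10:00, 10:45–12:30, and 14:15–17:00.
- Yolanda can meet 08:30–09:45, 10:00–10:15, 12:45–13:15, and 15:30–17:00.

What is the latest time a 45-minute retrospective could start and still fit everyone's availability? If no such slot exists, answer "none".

16:15

Jun free within 08:30–17:00: 08:30–09:45, 11:15–12:15, 13:30–17:00.
Jun ∩ Anders: 09:30–09:45, 11:15–12:15, 14:15–17:00.
Jun ∩ Anders ∩ Yolanda: 09:30–09:45, 15:30–17:00.
Windows ≥ 45 min: 15:30–17:00.
Latest start in the last window 15:30–17:00 is 17:00 − 45 min = 16:15.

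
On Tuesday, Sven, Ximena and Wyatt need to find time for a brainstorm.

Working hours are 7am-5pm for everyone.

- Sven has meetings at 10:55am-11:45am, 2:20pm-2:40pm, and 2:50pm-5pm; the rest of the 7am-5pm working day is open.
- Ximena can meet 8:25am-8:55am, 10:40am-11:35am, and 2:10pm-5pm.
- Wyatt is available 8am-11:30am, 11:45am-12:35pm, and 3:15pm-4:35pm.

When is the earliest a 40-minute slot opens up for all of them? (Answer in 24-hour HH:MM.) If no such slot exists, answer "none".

Sven free within 07:00–17:00: 07:00–10:55, 11:45–14:20, 14:40–14:50.
Sven ∩ Ximena: 08:25–08:55, 10:40–10:55, 14:10–14:20, 14:40–14:50.
Sven ∩ Ximena ∩ Wyatt: 08:25–08:55, 10:40–10:55.
Windows ≥ 40 min: (none).

none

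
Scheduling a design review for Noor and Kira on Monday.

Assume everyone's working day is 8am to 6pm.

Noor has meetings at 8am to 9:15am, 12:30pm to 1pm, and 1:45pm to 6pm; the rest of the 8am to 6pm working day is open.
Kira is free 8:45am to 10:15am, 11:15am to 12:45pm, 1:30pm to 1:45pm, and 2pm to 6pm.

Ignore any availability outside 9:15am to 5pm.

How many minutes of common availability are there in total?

Noor free within 08:00–18:00: 09:15–12:30, 13:00–13:45.
Noor ∩ Kira: 09:15–10:15, 11:15–12:30, 13:30–13:45.
Restricted to 09:15–17:00: 09:15–10:15, 11:15–12:30, 13:30–13:45.
Total common minutes: 60 + 75 + 15 = 150.

150 minutes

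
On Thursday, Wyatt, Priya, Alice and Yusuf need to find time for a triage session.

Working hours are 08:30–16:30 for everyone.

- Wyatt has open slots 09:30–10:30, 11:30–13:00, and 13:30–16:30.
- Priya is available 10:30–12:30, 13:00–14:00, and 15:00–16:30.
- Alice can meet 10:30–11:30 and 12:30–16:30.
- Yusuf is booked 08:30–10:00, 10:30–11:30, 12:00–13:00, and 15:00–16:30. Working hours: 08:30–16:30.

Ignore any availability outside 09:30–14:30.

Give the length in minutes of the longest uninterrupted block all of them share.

Yusuf free within 08:30–16:30: 10:00–10:30, 11:30–12:00, 13:00–15:00.
Wyatt ∩ Priya: 11:30–12:30, 13:30–14:00, 15:00–16:30.
Wyatt ∩ Priya ∩ Alice: 13:30–14:00, 15:00–16:30.
Wyatt ∩ Priya ∩ Alice ∩ Yusuf: 13:30–14:00.
Restricted to 09:30–14:30: 13:30–14:00.
Single common window of 30 minutes.

30 minutes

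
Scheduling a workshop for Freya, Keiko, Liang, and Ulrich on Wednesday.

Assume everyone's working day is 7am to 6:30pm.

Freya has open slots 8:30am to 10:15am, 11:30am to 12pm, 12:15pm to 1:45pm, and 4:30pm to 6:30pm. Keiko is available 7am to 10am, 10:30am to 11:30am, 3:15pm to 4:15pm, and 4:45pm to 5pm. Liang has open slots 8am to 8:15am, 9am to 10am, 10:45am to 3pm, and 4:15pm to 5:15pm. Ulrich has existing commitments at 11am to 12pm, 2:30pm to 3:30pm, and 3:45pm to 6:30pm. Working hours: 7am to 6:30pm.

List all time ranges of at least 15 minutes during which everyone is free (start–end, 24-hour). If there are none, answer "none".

09:00–10:00

Ulrich free within 07:00–18:30: 07:00–11:00, 12:00–14:30, 15:30–15:45.
Freya ∩ Keiko: 08:30–10:00, 16:45–17:00.
Freya ∩ Keiko ∩ Liang: 09:00–10:00, 16:45–17:00.
Freya ∩ Keiko ∩ Liang ∩ Ulrich: 09:00–10:00.
Windows ≥ 15 min: 09:00–10:00.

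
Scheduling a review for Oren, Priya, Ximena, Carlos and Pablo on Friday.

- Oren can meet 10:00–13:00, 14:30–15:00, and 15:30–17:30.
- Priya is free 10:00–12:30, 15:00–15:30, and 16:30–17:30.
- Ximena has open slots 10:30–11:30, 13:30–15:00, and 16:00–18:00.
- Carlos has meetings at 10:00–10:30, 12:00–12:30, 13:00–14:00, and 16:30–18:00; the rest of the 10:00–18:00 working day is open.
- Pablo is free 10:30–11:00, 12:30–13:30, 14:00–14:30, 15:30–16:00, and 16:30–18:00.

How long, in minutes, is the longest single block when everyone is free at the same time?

30 minutes

Carlos free within 10:00–18:00: 10:30–12:00, 12:30–13:00, 14:00–16:30.
Oren ∩ Priya: 10:00–12:30, 16:30–17:30.
Oren ∩ Priya ∩ Ximena: 10:30–11:30, 16:30–17:30.
Oren ∩ Priya ∩ Ximena ∩ Carlos: 10:30–11:30.
Oren ∩ Priya ∩ Ximena ∩ Carlos ∩ Pablo: 10:30–11:00.
Single common window of 30 minutes.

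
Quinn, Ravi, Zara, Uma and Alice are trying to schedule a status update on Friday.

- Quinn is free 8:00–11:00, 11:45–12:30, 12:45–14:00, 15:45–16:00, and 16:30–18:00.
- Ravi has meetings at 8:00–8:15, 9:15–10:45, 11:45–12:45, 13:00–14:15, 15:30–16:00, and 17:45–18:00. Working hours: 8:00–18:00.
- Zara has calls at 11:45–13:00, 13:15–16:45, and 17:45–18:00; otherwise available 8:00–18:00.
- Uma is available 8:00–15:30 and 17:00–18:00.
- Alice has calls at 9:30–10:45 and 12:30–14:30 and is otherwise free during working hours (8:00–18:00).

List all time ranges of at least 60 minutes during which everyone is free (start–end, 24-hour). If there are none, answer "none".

Ravi free within 08:00–18:00: 08:15–09:15, 10:45–11:45, 12:45–13:00, 14:15–15:30, 16:00–17:45.
Zara free within 08:00–18:00: 08:00–11:45, 13:00–13:15, 16:45–17:45.
Alice free within 08:00–18:00: 08:00–09:30, 10:45–12:30, 14:30–18:00.
Quinn ∩ Ravi: 08:15–09:15, 10:45–11:00, 12:45–13:00, 16:30–17:45.
Quinn ∩ Ravi ∩ Zara: 08:15–09:15, 10:45–11:00, 16:45–17:45.
Quinn ∩ Ravi ∩ Zara ∩ Uma: 08:15–09:15, 10:45–11:00, 17:00–17:45.
Quinn ∩ Ravi ∩ Zara ∩ Uma ∩ Alice: 08:15–09:15, 10:45–11:00, 17:00–17:45.
Windows ≥ 60 min: 08:15–09:15.

08:15–09:15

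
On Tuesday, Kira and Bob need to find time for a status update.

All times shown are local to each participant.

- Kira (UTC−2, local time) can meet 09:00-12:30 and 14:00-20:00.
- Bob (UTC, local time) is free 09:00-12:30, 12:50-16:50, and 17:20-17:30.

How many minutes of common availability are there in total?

250 minutes

Kira → UTC: 11:00–14:30, 16:00–22:00.
Bob → UTC: 09:00–12:30, 12:50–16:50, 17:20–17:30.
Kira ∩ Bob: 11:00–12:30, 12:50–14:30, 16:00–16:50, 17:20–17:30.
Total common minutes: 90 + 100 + 50 + 10 = 250.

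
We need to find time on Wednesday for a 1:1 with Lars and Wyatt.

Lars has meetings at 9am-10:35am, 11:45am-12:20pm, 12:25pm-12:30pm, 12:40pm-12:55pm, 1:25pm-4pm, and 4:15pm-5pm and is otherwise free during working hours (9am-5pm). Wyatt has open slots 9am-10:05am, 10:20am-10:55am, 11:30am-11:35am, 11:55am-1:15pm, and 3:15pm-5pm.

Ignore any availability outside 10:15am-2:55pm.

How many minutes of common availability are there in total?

Lars free within 09:00–17:00: 10:35–11:45, 12:20–12:25, 12:30–12:40, 12:55–13:25, 16:00–16:15.
Lars ∩ Wyatt: 10:35–10:55, 11:30–11:35, 12:20–12:25, 12:30–12:40, 12:55–13:15, 16:00–16:15.
Restricted to 10:15–14:55: 10:35–10:55, 11:30–11:35, 12:20–12:25, 12:30–12:40, 12:55–13:15.
Total common minutes: 20 + 5 + 5 + 10 + 20 = 60.

60 minutes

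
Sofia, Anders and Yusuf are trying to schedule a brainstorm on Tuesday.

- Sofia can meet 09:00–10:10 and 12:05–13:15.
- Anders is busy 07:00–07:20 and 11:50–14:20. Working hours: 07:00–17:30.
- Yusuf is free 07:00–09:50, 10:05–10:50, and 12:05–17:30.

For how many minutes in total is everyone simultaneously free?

Anders free within 07:00–17:30: 07:20–11:50, 14:20–17:30.
Sofia ∩ Anders: 09:00–10:10.
Sofia ∩ Anders ∩ Yusuf: 09:00–09:50, 10:05–10:10.
Total common minutes: 50 + 5 = 55.

55 minutes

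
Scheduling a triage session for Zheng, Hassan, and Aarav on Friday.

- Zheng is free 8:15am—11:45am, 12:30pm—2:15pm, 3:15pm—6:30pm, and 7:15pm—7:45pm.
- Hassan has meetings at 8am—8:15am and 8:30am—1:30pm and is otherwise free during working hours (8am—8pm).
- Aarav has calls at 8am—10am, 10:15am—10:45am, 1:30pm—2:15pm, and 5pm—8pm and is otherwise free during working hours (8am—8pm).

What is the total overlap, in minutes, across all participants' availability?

105 minutes

Hassan free within 08:00–20:00: 08:15–08:30, 13:30–20:00.
Aarav free within 08:00–20:00: 10:00–10:15, 10:45–13:30, 14:15–17:00.
Zheng ∩ Hassan: 08:15–08:30, 13:30–14:15, 15:15–18:30, 19:15–19:45.
Zheng ∩ Hassan ∩ Aarav: 15:15–17:00.
Total common minutes: 105.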